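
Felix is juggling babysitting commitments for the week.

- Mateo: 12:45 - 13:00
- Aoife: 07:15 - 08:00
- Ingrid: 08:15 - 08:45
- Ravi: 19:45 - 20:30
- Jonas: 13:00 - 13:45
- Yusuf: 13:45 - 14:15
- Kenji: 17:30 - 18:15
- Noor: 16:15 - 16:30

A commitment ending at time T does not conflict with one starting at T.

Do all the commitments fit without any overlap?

Check each pair: they overlap iff neither finishes before the other starts.
Sorted by start: Aoife, Ingrid, Mateo, Jonas, Yusuf, Noor, Kenji, Ravi.
Ingrid starts after Aoife ends, so nothing later overlaps Aoife either.
Mateo starts after Ingrid ends, so nothing later overlaps Ingrid either.
Jonas starts exactly when Mateo ends (back-to-back, no overlap), so nothing later overlaps Mateo either.
Yusuf starts exactly when Jonas ends (back-to-back, no overlap), so nothing later overlaps Jonas either.
Noor starts after Yusuf ends, so nothing later overlaps Yusuf either.
Kenji starts after Noor ends, so nothing later overlaps Noor either.
Ravi starts after Kenji ends.
Every pair is clear; the schedule has no overlaps.

Yes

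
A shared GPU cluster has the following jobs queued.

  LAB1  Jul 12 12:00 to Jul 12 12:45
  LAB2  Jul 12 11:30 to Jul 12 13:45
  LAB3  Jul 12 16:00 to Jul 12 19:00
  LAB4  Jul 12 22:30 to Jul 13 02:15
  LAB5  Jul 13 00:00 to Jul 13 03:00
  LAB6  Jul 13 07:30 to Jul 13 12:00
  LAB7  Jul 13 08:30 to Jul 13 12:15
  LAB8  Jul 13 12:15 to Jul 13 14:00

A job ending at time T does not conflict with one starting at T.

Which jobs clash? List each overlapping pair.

LAB1 & LAB2, LAB4 & LAB5, LAB6 & LAB7

Check each pair: they overlap iff neither finishes before the other starts.
Sorted by start: LAB2, LAB1, LAB3, LAB4, LAB5, LAB6, LAB7, LAB8.
LAB1 starts before LAB2 ends → LAB2 and LAB1 overlap.
LAB3 starts after LAB2 ends, so LAB2 has no further overlaps.
LAB3 starts after LAB1 ends, so LAB1 has no further overlaps.
LAB4 starts after LAB3 ends, so LAB3 has no further overlaps.
LAB5 starts before LAB4 ends → LAB4 and LAB5 overlap.
LAB6 starts after LAB4 ends, so LAB4 has no further overlaps.
LAB6 starts after LAB5 ends, so LAB5 has no further overlaps.
LAB7 starts before LAB6 ends → LAB6 and LAB7 overlap.
LAB8 starts after LAB6 ends.
LAB8 starts exactly when LAB7 ends (back-to-back, no overlap).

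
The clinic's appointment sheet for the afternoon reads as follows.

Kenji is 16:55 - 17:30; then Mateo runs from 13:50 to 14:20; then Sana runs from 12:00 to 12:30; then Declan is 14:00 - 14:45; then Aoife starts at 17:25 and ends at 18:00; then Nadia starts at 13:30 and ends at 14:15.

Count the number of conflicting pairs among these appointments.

Sorted by start: Sana, Nadia, Mateo, Declan, Kenji, Aoife.
Nadia starts after Sana ends — done with Sana.
Mateo starts before Nadia ends → Nadia and Mateo overlap.
Declan starts before Nadia ends → Nadia and Declan overlap.
Kenji starts after Nadia ends — done with Nadia.
Declan starts before Mateo ends → Mateo and Declan overlap.
Kenji starts after Mateo ends — done with Mateo.
Kenji starts after Declan ends — done with Declan.
Aoife starts before Kenji ends → Kenji and Aoife overlap.
Overlapping pairs: Aoife & Kenji, Declan & Mateo, Declan & Nadia, Mateo & Nadia — 4 in total.

4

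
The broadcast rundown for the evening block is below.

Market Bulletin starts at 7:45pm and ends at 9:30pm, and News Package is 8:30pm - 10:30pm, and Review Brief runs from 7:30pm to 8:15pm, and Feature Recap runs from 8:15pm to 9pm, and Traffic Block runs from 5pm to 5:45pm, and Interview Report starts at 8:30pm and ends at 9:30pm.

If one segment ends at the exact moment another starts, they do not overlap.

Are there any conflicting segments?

Sorted by start: Traffic Block, Review Brief, Market Bulletin, Feature Recap, News Package, Interview Report.
Review Brief starts after Traffic Block ends, so Traffic Block has no further overlaps.
Market Bulletin starts before Review Brief ends → Review Brief and Market Bulletin overlap.
That's a conflict, so the schedule is not conflict-free.

Yes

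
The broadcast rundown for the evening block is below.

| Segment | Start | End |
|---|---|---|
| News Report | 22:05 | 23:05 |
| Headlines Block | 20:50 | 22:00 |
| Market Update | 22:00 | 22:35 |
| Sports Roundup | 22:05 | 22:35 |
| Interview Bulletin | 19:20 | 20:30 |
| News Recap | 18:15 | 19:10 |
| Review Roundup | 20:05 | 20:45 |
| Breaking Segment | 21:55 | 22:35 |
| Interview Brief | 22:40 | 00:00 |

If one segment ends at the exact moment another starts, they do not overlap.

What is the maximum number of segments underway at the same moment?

Walk through starts and ends in time order (an end at T is processed before a start at T):
18:15 start News Recap → 1
19:10 end News Recap → 0
19:20 start Interview Bulletin → 1
20:05 start Review Roundup → 2
20:30 end Interview Bulletin → 1
20:45 end Review Roundup → 0
20:50 start Headlines Block → 1
21:55 start Breaking Segment → 2
22:00 end Headlines Block → 1
22:00 start Market Update → 2
22:05 start News Report → 3
22:05 start Sports Roundup → 4
22:35 end Breaking Segment → 3
22:35 end Market Update → 2
22:35 end Sports Roundup → 1
22:40 start Interview Brief → 2
23:05 end News Report → 1
00:00 end Interview Brief → 0
Peak is 4, at 22:05 (Breaking Segment, Market Update, News Report, Sports Roundup).

4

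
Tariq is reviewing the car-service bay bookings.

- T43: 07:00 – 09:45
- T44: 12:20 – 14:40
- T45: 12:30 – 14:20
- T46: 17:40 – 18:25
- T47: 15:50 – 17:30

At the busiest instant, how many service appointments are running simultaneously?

Sweep the timeline, counting +1 at each start and −1 at each end (ends before starts at a tie):
07:00 start T43 → 1
09:45 end T43 → 0
12:20 start T44 → 1
12:30 start T45 → 2
14:20 end T45 → 1
14:40 end T44 → 0
15:50 start T47 → 1
17:30 end T47 → 0
17:40 start T46 → 1
18:25 end T46 → 0
Peak is 2, at 12:30 (T44, T45).

2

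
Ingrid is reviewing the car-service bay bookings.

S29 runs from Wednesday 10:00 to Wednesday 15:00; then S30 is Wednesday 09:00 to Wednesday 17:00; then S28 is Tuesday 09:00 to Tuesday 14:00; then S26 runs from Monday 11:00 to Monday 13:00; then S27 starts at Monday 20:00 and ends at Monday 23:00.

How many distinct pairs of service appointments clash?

1

Check each pair: they overlap iff neither finishes before the other starts.
Sorted by start: S26, S27, S28, S30, S29.
S27 starts after S26 ends — done with S26.
S28 starts after S27 ends — done with S27.
S30 starts after S28 ends — done with S28.
S29 starts before S30 ends → S30 and S29 overlap.
Overlapping pairs: S29 & S30 — 1 in total.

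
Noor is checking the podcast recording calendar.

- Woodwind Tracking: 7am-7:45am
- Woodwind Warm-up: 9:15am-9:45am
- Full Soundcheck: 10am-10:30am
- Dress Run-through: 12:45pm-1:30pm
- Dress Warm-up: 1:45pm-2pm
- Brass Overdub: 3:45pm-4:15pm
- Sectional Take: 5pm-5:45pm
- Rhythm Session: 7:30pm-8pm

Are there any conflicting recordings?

No

Two intervals overlap when each starts before the other ends.
Sorted by start: Woodwind Tracking, Woodwind Warm-up, Full Soundcheck, Dress Run-through, Dress Warm-up, Brass Overdub, Sectional Take, Rhythm Session.
Woodwind Warm-up starts after Woodwind Tracking ends — done with Woodwind Tracking.
Full Soundcheck starts after Woodwind Warm-up ends — done with Woodwind Warm-up.
Dress Run-through starts after Full Soundcheck ends — done with Full Soundcheck.
Dress Warm-up starts after Dress Run-through ends — done with Dress Run-through.
Brass Overdub starts after Dress Warm-up ends — done with Dress Warm-up.
Sectional Take starts after Brass Overdub ends — done with Brass Overdub.
Rhythm Session starts after Sectional Take ends.
Every pair is clear; the schedule has no overlaps.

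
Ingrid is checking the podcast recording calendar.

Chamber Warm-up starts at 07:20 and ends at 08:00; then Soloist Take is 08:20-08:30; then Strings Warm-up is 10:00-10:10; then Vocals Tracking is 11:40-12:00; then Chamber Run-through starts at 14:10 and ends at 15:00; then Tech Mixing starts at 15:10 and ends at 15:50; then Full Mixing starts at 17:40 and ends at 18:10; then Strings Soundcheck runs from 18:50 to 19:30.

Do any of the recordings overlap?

Sorted by start: Chamber Warm-up, Soloist Take, Strings Warm-up, Vocals Tracking, Chamber Run-through, Tech Mixing, Full Mixing, Strings Soundcheck.
Soloist Take starts after Chamber Warm-up ends; Chamber Warm-up is clear from here.
Strings Warm-up starts after Soloist Take ends; Soloist Take is clear from here.
Vocals Tracking starts after Strings Warm-up ends; Strings Warm-up is clear from here.
Chamber Run-through starts after Vocals Tracking ends; Vocals Tracking is clear from here.
Tech Mixing starts after Chamber Run-through ends; Chamber Run-through is clear from here.
Full Mixing starts after Tech Mixing ends; Tech Mixing is clear from here.
Strings Soundcheck starts after Full Mixing ends.
Every pair is clear; the schedule has no overlaps.

No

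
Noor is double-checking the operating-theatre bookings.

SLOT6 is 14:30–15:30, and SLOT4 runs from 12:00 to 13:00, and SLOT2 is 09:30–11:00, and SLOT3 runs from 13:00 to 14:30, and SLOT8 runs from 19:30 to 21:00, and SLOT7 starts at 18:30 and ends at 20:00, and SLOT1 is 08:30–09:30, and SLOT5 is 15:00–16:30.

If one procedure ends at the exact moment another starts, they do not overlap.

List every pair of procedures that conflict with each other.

SLOT5 & SLOT6, SLOT7 & SLOT8

Sorted by start: SLOT1, SLOT2, SLOT4, SLOT3, SLOT6, SLOT5, SLOT7, SLOT8.
SLOT2 starts exactly when SLOT1 ends (back-to-back, no overlap), so SLOT1 has no further overlaps.
SLOT4 starts after SLOT2 ends, so SLOT2 has no further overlaps.
SLOT3 starts exactly when SLOT4 ends (back-to-back, no overlap), so SLOT4 has no further overlaps.
SLOT6 starts exactly when SLOT3 ends (back-to-back, no overlap), so SLOT3 has no further overlaps.
SLOT5 starts before SLOT6 ends → SLOT6 and SLOT5 overlap.
SLOT7 starts after SLOT6 ends, so SLOT6 has no further overlaps.
SLOT7 starts after SLOT5 ends, so SLOT5 has no further overlaps.
SLOT8 starts before SLOT7 ends → SLOT7 and SLOT8 overlap.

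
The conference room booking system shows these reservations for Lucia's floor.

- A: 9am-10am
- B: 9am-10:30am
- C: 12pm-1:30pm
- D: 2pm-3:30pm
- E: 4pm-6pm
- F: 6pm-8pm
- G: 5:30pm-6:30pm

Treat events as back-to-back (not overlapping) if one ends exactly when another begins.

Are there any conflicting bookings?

Sorted by start: A, B, C, D, E, G, F.
B starts before A ends → A and B overlap.
That's a conflict, so the schedule is not conflict-free.

Yes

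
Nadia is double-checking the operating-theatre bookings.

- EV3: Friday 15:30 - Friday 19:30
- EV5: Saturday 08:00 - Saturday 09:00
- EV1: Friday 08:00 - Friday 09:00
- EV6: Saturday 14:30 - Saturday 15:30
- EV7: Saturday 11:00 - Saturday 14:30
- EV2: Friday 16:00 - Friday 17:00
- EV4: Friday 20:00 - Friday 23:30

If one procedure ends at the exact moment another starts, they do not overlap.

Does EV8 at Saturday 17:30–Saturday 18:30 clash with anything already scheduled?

EV1: ends Friday 09:00 at or before EV8 starts Saturday 17:30 → clear.
EV3: ends Friday 19:30 at or before EV8 starts Saturday 17:30 → clear.
EV2: ends Friday 17:00 at or before EV8 starts Saturday 17:30 → clear.
EV4: ends Friday 23:30 at or before EV8 starts Saturday 17:30 → clear.
EV5: ends Saturday 09:00 at or before EV8 starts Saturday 17:30 → clear.
EV7: ends Saturday 14:30 at or before EV8 starts Saturday 17:30 → clear.
EV6: ends Saturday 15:30 at or before EV8 starts Saturday 17:30 → clear.

No — it doesn't clash with anything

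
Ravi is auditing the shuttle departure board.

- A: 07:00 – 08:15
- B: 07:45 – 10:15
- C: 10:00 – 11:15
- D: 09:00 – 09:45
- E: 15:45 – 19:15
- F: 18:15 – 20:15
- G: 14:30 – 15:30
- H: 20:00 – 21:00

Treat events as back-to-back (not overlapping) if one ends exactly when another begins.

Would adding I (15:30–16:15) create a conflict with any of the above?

A: ends 08:15 at or before I starts 15:30 → clear.
B: ends 10:15 at or before I starts 15:30 → clear.
D: ends 09:45 at or before I starts 15:30 → clear.
C: ends 11:15 at or before I starts 15:30 → clear.
G: ends 15:30 at or before I starts 15:30 → clear.
E: starts 15:45 before I ends 16:15, and ends 19:15 after I starts 15:30 → overlap.
F: starts 18:15 at or after I ends 16:15 → clear.
H: starts 20:00 at or after I ends 16:15 → clear.
I overlaps E.

Yes — it overlaps E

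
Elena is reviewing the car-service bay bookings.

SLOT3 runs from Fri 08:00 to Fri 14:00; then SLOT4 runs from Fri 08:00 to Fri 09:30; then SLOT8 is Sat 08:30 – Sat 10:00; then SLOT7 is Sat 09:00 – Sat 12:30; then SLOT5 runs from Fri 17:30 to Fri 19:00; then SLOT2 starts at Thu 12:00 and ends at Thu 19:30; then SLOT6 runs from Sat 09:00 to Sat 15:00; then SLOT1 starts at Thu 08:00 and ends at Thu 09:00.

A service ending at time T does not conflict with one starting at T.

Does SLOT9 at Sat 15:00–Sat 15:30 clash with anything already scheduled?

SLOT1: ends Thu 09:00 at or before SLOT9 starts Sat 15:00 → clear.
SLOT2: ends Thu 19:30 at or before SLOT9 starts Sat 15:00 → clear.
SLOT3: ends Fri 14:00 at or before SLOT9 starts Sat 15:00 → clear.
SLOT4: ends Fri 09:30 at or before SLOT9 starts Sat 15:00 → clear.
SLOT5: ends Fri 19:00 at or before SLOT9 starts Sat 15:00 → clear.
SLOT8: ends Sat 10:00 at or before SLOT9 starts Sat 15:00 → clear.
SLOT6: ends Sat 15:00 at or before SLOT9 starts Sat 15:00 → clear.
SLOT7: ends Sat 12:30 at or before SLOT9 starts Sat 15:00 → clear.

No — it doesn't clash with anything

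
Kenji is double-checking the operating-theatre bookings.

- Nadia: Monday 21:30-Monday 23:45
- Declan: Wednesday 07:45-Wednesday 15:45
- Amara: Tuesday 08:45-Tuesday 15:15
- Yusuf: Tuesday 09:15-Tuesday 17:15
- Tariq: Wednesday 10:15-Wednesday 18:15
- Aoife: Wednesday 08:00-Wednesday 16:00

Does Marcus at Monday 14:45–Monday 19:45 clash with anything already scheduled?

Nadia: starts Monday 21:30 at or after Marcus ends Monday 19:45 → clear.
Amara: starts Tuesday 08:45 at or after Marcus ends Monday 19:45 → clear.
Yusuf: starts Tuesday 09:15 at or after Marcus ends Monday 19:45 → clear.
Declan: starts Wednesday 07:45 at or after Marcus ends Monday 19:45 → clear.
Aoife: starts Wednesday 08:00 at or after Marcus ends Monday 19:45 → clear.
Tariq: starts Wednesday 10:15 at or after Marcus ends Monday 19:45 → clear.

No — it doesn't clash with anything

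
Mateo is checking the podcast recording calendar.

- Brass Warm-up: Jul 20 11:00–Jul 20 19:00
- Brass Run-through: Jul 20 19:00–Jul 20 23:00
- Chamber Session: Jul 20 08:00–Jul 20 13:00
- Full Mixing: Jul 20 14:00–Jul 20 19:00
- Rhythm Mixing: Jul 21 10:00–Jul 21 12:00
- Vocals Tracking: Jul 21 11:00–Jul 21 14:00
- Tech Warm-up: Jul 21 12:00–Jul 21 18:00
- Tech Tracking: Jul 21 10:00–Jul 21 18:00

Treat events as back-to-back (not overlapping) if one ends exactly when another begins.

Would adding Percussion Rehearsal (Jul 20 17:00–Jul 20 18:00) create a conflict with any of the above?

Yes — it overlaps Brass Warm-up, Full Mixing

Chamber Session: ends Jul 20 13:00 at or before Percussion Rehearsal starts Jul 20 17:00 → clear.
Brass Warm-up: starts Jul 20 11:00 before Percussion Rehearsal ends Jul 20 18:00, and ends Jul 20 19:00 after Percussion Rehearsal starts Jul 20 17:00 → overlap.
Full Mixing: starts Jul 20 14:00 before Percussion Rehearsal ends Jul 20 18:00, and ends Jul 20 19:00 after Percussion Rehearsal starts Jul 20 17:00 → overlap.
Brass Run-through: starts Jul 20 19:00 at or after Percussion Rehearsal ends Jul 20 18:00 → clear.
Rhythm Mixing: starts Jul 21 10:00 at or after Percussion Rehearsal ends Jul 20 18:00 → clear.
Tech Tracking: starts Jul 21 10:00 at or after Percussion Rehearsal ends Jul 20 18:00 → clear.
Vocals Tracking: starts Jul 21 11:00 at or after Percussion Rehearsal ends Jul 20 18:00 → clear.
Tech Warm-up: starts Jul 21 12:00 at or after Percussion Rehearsal ends Jul 20 18:00 → clear.
Percussion Rehearsal overlaps Brass Warm-up, Full Mixing.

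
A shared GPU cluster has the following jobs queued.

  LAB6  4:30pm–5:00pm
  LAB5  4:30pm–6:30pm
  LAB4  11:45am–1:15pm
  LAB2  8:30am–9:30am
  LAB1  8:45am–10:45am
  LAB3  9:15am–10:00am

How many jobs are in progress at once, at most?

3

Walk through starts and ends in time order (an end at T is processed before a start at T):
8:30am start LAB2 → 1
8:45am start LAB1 → 2
9:15am start LAB3 → 3
9:30am end LAB2 → 2
10:00am end LAB3 → 1
10:45am end LAB1 → 0
11:45am start LAB4 → 1
1:15pm end LAB4 → 0
4:30pm start LAB5 → 1
4:30pm start LAB6 → 2
5:00pm end LAB6 → 1
6:30pm end LAB5 → 0
Peak is 3, at 9:15am (LAB1, LAB2, LAB3).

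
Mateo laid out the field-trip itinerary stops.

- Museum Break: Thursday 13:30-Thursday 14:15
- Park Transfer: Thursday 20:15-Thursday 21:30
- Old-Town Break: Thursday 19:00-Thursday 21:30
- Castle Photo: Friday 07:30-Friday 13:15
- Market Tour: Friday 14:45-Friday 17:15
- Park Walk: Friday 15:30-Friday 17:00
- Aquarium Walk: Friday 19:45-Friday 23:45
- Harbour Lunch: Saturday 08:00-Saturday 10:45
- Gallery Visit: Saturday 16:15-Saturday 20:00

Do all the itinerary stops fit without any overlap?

Two intervals overlap when each starts before the other ends.
Sorted by start: Museum Break, Old-Town Break, Park Transfer, Castle Photo, Market Tour, Park Walk, Aquarium Walk, Harbour Lunch, Gallery Visit.
Old-Town Break starts after Museum Break ends — done with Museum Break.
Park Transfer starts before Old-Town Break ends → Old-Town Break and Park Transfer overlap.
That's a conflict, so the schedule is not conflict-free.

No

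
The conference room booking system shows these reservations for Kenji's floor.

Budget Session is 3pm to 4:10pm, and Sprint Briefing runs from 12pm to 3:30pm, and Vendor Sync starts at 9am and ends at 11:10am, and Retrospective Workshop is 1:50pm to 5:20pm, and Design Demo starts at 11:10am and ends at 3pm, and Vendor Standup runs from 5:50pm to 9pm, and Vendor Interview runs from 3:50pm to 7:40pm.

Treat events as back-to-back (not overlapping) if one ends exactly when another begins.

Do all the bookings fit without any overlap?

No

Sorted by start: Vendor Sync, Design Demo, Sprint Briefing, Retrospective Workshop, Budget Session, Vendor Interview, Vendor Standup.
Design Demo starts exactly when Vendor Sync ends (back-to-back, no overlap), so nothing later overlaps Vendor Sync either.
Sprint Briefing starts before Design Demo ends → Design Demo and Sprint Briefing overlap.
That's a conflict, so the schedule is not conflict-free.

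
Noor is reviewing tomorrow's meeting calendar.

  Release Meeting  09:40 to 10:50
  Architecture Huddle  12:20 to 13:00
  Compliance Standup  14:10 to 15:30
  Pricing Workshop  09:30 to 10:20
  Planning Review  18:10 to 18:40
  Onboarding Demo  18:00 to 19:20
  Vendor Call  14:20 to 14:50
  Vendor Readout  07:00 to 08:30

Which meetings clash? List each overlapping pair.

Check each pair: they overlap iff neither finishes before the other starts.
Sorted by start: Vendor Readout, Pricing Workshop, Release Meeting, Architecture Huddle, Compliance Standup, Vendor Call, Onboarding Demo, Planning Review.
Pricing Workshop starts after Vendor Readout ends; Vendor Readout is clear from here.
Release Meeting starts before Pricing Workshop ends → Pricing Workshop and Release Meeting overlap.
Architecture Huddle starts after Pricing Workshop ends; Pricing Workshop is clear from here.
Architecture Huddle starts after Release Meeting ends; Release Meeting is clear from here.
Compliance Standup starts after Architecture Huddle ends; Architecture Huddle is clear from here.
Vendor Call starts before Compliance Standup ends → Compliance Standup and Vendor Call overlap.
Onboarding Demo starts after Compliance Standup ends; Compliance Standup is clear from here.
Onboarding Demo starts after Vendor Call ends; Vendor Call is clear from here.
Planning Review starts before Onboarding Demo ends → Onboarding Demo and Planning Review overlap.

Compliance Standup & Vendor Call, Onboarding Demo & Planning Review, Pricing Workshop & Release Meeting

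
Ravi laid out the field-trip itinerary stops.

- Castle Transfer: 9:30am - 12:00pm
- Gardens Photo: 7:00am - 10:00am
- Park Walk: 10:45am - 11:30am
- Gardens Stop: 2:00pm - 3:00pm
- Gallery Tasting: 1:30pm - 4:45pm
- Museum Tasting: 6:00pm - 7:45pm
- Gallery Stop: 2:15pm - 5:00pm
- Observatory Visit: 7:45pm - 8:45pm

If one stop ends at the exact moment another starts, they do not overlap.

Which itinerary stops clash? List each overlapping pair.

Castle Transfer & Gardens Photo, Castle Transfer & Park Walk, Gallery Stop & Gallery Tasting, Gallery Stop & Gardens Stop, Gallery Tasting & Gardens Stop

Sorted by start: Gardens Photo, Castle Transfer, Park Walk, Gallery Tasting, Gardens Stop, Gallery Stop, Museum Tasting, Observatory Visit.
Castle Transfer starts before Gardens Photo ends → Gardens Photo and Castle Transfer overlap.
Park Walk starts after Gardens Photo ends, so nothing later overlaps Gardens Photo either.
Park Walk starts before Castle Transfer ends → Castle Transfer and Park Walk overlap.
Gallery Tasting starts after Castle Transfer ends, so nothing later overlaps Castle Transfer either.
Gallery Tasting starts after Park Walk ends, so nothing later overlaps Park Walk either.
Gardens Stop starts before Gallery Tasting ends → Gallery Tasting and Gardens Stop overlap.
Gallery Stop starts before Gallery Tasting ends → Gallery Tasting and Gallery Stop overlap.
Museum Tasting starts after Gallery Tasting ends, so nothing later overlaps Gallery Tasting either.
Gallery Stop starts before Gardens Stop ends → Gardens Stop and Gallery Stop overlap.
Museum Tasting starts after Gardens Stop ends, so nothing later overlaps Gardens Stop either.
Museum Tasting starts after Gallery Stop ends, so nothing later overlaps Gallery Stop either.
Observatory Visit starts exactly when Museum Tasting ends (back-to-back, no overlap).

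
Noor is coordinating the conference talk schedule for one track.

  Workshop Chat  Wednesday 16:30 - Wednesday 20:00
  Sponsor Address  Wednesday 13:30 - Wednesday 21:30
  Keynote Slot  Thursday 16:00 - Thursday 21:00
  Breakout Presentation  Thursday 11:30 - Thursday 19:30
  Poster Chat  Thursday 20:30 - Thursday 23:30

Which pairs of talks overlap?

Sorted by start: Sponsor Address, Workshop Chat, Breakout Presentation, Keynote Slot, Poster Chat.
Workshop Chat starts before Sponsor Address ends → Sponsor Address and Workshop Chat overlap.
Breakout Presentation starts after Sponsor Address ends, so nothing later overlaps Sponsor Address either.
Breakout Presentation starts after Workshop Chat ends, so nothing later overlaps Workshop Chat either.
Keynote Slot starts before Breakout Presentation ends → Breakout Presentation and Keynote Slot overlap.
Poster Chat starts after Breakout Presentation ends.
Poster Chat starts before Keynote Slot ends → Keynote Slot and Poster Chat overlap.

Breakout Presentation & Keynote Slot, Keynote Slot & Poster Chat, Sponsor Address & Workshop Chat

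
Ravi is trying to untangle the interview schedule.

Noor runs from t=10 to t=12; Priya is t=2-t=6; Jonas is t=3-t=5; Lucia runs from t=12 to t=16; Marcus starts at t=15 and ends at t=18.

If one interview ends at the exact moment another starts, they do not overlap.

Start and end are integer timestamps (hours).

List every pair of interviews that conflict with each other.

Two intervals overlap when each starts before the other ends.
Sorted by start: Priya, Jonas, Noor, Lucia, Marcus.
Jonas starts before Priya ends → Priya and Jonas overlap.
Noor starts after Priya ends; Priya is clear from here.
Noor starts after Jonas ends; Jonas is clear from here.
Lucia starts exactly when Noor ends (back-to-back, no overlap); Noor is clear from here.
Marcus starts before Lucia ends → Lucia and Marcus overlap.

Jonas & Priya, Lucia & Marcus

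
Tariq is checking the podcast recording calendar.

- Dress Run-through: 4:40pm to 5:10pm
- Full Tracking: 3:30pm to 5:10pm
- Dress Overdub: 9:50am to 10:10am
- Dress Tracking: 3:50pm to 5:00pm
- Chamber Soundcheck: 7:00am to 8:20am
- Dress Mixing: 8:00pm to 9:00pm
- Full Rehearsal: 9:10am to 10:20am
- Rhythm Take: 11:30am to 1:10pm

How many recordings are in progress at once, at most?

Walk through starts and ends in time order (an end at T is processed before a start at T):
7:00am start Chamber Soundcheck → 1
8:20am end Chamber Soundcheck → 0
9:10am start Full Rehearsal → 1
9:50am start Dress Overdub → 2
10:10am end Dress Overdub → 1
10:20am end Full Rehearsal → 0
11:30am start Rhythm Take → 1
1:10pm end Rhythm Take → 0
3:30pm start Full Tracking → 1
3:50pm start Dress Tracking → 2
4:40pm start Dress Run-through → 3
5:00pm end Dress Tracking → 2
5:10pm end Dress Run-through → 1
5:10pm end Full Tracking → 0
8:00pm start Dress Mixing → 1
9:00pm end Dress Mixing → 0
Peak is 3, at 4:40pm (Dress Run-through, Dress Tracking, Full Tracking).

3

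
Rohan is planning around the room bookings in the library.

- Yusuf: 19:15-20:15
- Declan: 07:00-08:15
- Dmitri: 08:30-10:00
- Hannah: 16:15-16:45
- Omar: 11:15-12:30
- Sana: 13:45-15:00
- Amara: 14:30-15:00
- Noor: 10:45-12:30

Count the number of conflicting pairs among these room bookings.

Sorted by start: Declan, Dmitri, Noor, Omar, Sana, Amara, Hannah, Yusuf.
Dmitri starts after Declan ends, so nothing later overlaps Declan either.
Noor starts after Dmitri ends, so nothing later overlaps Dmitri either.
Omar starts before Noor ends → Noor and Omar overlap.
Sana starts after Noor ends, so nothing later overlaps Noor either.
Sana starts after Omar ends, so nothing later overlaps Omar either.
Amara starts before Sana ends → Sana and Amara overlap.
Hannah starts after Sana ends, so nothing later overlaps Sana either.
Hannah starts after Amara ends, so nothing later overlaps Amara either.
Yusuf starts after Hannah ends.
Overlapping pairs: Amara & Sana, Noor & Omar — 2 in total.

2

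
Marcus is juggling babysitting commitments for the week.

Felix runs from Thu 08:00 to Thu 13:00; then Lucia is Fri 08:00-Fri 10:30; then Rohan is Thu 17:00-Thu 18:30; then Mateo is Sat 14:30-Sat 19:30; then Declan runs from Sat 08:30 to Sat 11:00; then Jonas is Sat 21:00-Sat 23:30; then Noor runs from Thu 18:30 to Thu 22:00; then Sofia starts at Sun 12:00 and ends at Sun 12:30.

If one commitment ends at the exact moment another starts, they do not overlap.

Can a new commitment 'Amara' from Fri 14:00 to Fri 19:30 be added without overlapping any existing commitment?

Yes — the slot is free

Felix: ends Thu 13:00 at or before Amara starts Fri 14:00 → clear.
Rohan: ends Thu 18:30 at or before Amara starts Fri 14:00 → clear.
Noor: ends Thu 22:00 at or before Amara starts Fri 14:00 → clear.
Lucia: ends Fri 10:30 at or before Amara starts Fri 14:00 → clear.
Declan: starts Sat 08:30 at or after Amara ends Fri 19:30 → clear.
Mateo: starts Sat 14:30 at or after Amara ends Fri 19:30 → clear.
Jonas: starts Sat 21:00 at or after Amara ends Fri 19:30 → clear.
Sofia: starts Sun 12:00 at or after Amara ends Fri 19:30 → clear.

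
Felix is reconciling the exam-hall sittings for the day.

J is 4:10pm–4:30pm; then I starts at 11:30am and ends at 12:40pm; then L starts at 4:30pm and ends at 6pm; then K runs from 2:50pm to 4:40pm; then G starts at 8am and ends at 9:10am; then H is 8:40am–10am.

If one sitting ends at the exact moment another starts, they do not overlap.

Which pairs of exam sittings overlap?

Sorted by start: G, H, I, K, J, L.
H starts before G ends → G and H overlap.
I starts after G ends — done with G.
I starts after H ends — done with H.
K starts after I ends — done with I.
J starts before K ends → K and J overlap.
L starts before K ends → K and L overlap.
L starts exactly when J ends (back-to-back, no overlap).

G & H, J & K, K & L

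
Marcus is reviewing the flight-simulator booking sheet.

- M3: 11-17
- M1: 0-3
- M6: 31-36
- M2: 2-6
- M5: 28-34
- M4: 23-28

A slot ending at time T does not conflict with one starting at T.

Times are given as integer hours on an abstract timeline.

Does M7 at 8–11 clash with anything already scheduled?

M1: ends 3 at or before M7 starts 8 → clear.
M2: ends 6 at or before M7 starts 8 → clear.
M3: starts 11 at or after M7 ends 11 → clear.
M4: starts 23 at or after M7 ends 11 → clear.
M5: starts 28 at or after M7 ends 11 → clear.
M6: starts 31 at or after M7 ends 11 → clear.

No — it doesn't clash with anything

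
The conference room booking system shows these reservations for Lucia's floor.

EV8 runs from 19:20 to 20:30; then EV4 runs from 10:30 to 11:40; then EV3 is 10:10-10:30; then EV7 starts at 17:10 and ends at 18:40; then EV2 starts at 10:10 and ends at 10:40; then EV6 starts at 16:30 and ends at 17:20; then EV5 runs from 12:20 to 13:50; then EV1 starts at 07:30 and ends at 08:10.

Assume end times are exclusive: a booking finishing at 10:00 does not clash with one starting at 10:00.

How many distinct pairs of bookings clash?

3

Sorted by start: EV1, EV2, EV3, EV4, EV5, EV6, EV7, EV8.
EV2 starts after EV1 ends; EV1 is clear from here.
EV3 starts before EV2 ends → EV2 and EV3 overlap.
EV4 starts before EV2 ends → EV2 and EV4 overlap.
EV5 starts after EV2 ends; EV2 is clear from here.
EV4 starts exactly when EV3 ends (back-to-back, no overlap); EV3 is clear from here.
EV5 starts after EV4 ends; EV4 is clear from here.
EV6 starts after EV5 ends; EV5 is clear from here.
EV7 starts before EV6 ends → EV6 and EV7 overlap.
EV8 starts after EV6 ends.
EV8 starts after EV7 ends.
Overlapping pairs: EV2 & EV3, EV2 & EV4, EV6 & EV7 — 3 in total.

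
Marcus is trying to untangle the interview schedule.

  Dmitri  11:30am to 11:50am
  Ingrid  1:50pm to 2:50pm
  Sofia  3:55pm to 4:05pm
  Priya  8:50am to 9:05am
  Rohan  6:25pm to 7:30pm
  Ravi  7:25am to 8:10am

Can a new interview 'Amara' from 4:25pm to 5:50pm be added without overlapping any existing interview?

Yes — the slot is free

Ravi: ends 8:10am at or before Amara starts 4:25pm → clear.
Priya: ends 9:05am at or before Amara starts 4:25pm → clear.
Dmitri: ends 11:50am at or before Amara starts 4:25pm → clear.
Ingrid: ends 2:50pm at or before Amara starts 4:25pm → clear.
Sofia: ends 4:05pm at or before Amara starts 4:25pm → clear.
Rohan: starts 6:25pm at or after Amara ends 5:50pm → clear.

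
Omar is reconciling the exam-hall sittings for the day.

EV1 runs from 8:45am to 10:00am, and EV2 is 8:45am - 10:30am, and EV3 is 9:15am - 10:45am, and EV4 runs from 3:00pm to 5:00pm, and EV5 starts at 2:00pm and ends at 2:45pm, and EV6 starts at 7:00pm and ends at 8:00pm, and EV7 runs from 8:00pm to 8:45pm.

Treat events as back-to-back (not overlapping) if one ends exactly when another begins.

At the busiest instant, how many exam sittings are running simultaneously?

Walk through starts and ends in time order (an end at T is processed before a start at T):
8:45am start EV1 → 1
8:45am start EV2 → 2
9:15am start EV3 → 3
10:00am end EV1 → 2
10:30am end EV2 → 1
10:45am end EV3 → 0
2:00pm start EV5 → 1
2:45pm end EV5 → 0
3:00pm start EV4 → 1
5:00pm end EV4 → 0
7:00pm start EV6 → 1
8:00pm end EV6 → 0
8:00pm start EV7 → 1
8:45pm end EV7 → 0
Peak is 3, at 9:15am (EV1, EV2, EV3).

3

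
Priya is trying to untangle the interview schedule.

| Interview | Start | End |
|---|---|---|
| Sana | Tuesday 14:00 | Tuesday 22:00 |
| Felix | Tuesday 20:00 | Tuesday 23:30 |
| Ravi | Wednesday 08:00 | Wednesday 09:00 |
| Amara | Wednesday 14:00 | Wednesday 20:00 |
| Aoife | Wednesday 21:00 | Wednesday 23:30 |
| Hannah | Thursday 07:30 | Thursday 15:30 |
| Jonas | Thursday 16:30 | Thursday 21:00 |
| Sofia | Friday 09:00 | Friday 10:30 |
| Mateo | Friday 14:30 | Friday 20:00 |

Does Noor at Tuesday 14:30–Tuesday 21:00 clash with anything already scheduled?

Yes — it overlaps Felix, Sana

Sana: starts Tuesday 14:00 before Noor ends Tuesday 21:00, and ends Tuesday 22:00 after Noor starts Tuesday 14:30 → overlap.
Felix: starts Tuesday 20:00 before Noor ends Tuesday 21:00, and ends Tuesday 23:30 after Noor starts Tuesday 14:30 → overlap.
Ravi: starts Wednesday 08:00 at or after Noor ends Tuesday 21:00 → clear.
Amara: starts Wednesday 14:00 at or after Noor ends Tuesday 21:00 → clear.
Aoife: starts Wednesday 21:00 at or after Noor ends Tuesday 21:00 → clear.
Hannah: starts Thursday 07:30 at or after Noor ends Tuesday 21:00 → clear.
Jonas: starts Thursday 16:30 at or after Noor ends Tuesday 21:00 → clear.
Sofia: starts Friday 09:00 at or after Noor ends Tuesday 21:00 → clear.
Mateo: starts Friday 14:30 at or after Noor ends Tuesday 21:00 → clear.
Noor overlaps Sana, Felix.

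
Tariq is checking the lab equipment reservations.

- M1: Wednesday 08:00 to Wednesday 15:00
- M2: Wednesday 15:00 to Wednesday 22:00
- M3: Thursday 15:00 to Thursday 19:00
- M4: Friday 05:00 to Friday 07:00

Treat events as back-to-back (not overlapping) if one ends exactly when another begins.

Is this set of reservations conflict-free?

Sorted by start: M1, M2, M3, M4.
M2 starts exactly when M1 ends (back-to-back, no overlap); M1 is clear from here.
M3 starts after M2 ends; M2 is clear from here.
M4 starts after M3 ends.
Every pair is clear; the schedule has no overlaps.

Yes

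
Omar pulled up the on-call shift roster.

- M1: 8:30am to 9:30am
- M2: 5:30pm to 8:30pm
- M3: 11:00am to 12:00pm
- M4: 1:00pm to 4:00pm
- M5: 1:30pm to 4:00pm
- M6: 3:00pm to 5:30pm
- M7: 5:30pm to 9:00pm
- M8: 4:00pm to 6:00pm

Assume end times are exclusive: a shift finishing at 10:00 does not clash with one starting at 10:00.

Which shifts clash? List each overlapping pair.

Sorted by start: M1, M3, M4, M5, M6, M8, M2, M7.
M3 starts after M1 ends; M1 is clear from here.
M4 starts after M3 ends; M3 is clear from here.
M5 starts before M4 ends → M4 and M5 overlap.
M6 starts before M4 ends → M4 and M6 overlap.
M8 starts exactly when M4 ends (back-to-back, no overlap); M4 is clear from here.
M6 starts before M5 ends → M5 and M6 overlap.
M8 starts exactly when M5 ends (back-to-back, no overlap); M5 is clear from here.
M8 starts before M6 ends → M6 and M8 overlap.
M2 starts exactly when M6 ends (back-to-back, no overlap); M6 is clear from here.
M2 starts before M8 ends → M8 and M2 overlap.
M7 starts before M8 ends → M8 and M7 overlap.
M7 starts before M2 ends → M2 and M7 overlap.

M2 & M7, M2 & M8, M4 & M5, M4 & M6, M5 & M6, M6 & M8, M7 & M8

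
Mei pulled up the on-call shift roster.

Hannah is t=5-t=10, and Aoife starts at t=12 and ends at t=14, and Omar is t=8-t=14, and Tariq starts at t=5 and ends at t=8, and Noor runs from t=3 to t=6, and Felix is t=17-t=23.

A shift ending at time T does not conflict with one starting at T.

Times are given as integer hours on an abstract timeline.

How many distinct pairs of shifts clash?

Check each pair: they overlap iff neither finishes before the other starts.
Sorted by start: Noor, Tariq, Hannah, Omar, Aoife, Felix.
Tariq starts before Noor ends → Noor and Tariq overlap.
Hannah starts before Noor ends → Noor and Hannah overlap.
Omar starts after Noor ends, so nothing later overlaps Noor either.
Hannah starts before Tariq ends → Tariq and Hannah overlap.
Omar starts exactly when Tariq ends (back-to-back, no overlap), so nothing later overlaps Tariq either.
Omar starts before Hannah ends → Hannah and Omar overlap.
Aoife starts after Hannah ends, so nothing later overlaps Hannah either.
Aoife starts before Omar ends → Omar and Aoife overlap.
Felix starts after Omar ends.
Felix starts after Aoife ends.
Overlapping pairs: Aoife & Omar, Hannah & Noor, Hannah & Omar, Hannah & Tariq, Noor & Tariq — 5 in total.

5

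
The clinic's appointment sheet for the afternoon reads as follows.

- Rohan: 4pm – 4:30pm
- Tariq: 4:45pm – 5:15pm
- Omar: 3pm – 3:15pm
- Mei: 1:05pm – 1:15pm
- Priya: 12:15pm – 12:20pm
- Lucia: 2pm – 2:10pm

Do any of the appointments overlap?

No

Check each pair: they overlap iff neither finishes before the other starts.
Sorted by start: Priya, Mei, Lucia, Omar, Rohan, Tariq.
Mei starts after Priya ends, so nothing later overlaps Priya either.
Lucia starts after Mei ends, so nothing later overlaps Mei either.
Omar starts after Lucia ends, so nothing later overlaps Lucia either.
Rohan starts after Omar ends, so nothing later overlaps Omar either.
Tariq starts after Rohan ends.
Every pair is clear; the schedule has no overlaps.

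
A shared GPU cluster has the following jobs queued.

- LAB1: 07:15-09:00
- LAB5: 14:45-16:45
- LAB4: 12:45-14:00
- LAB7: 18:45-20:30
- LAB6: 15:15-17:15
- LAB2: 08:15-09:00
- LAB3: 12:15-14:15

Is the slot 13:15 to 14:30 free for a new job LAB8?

LAB1: ends 09:00 at or before LAB8 starts 13:15 → clear.
LAB2: ends 09:00 at or before LAB8 starts 13:15 → clear.
LAB3: starts 12:15 before LAB8 ends 14:30, and ends 14:15 after LAB8 starts 13:15 → overlap.
LAB4: starts 12:45 before LAB8 ends 14:30, and ends 14:00 after LAB8 starts 13:15 → overlap.
LAB5: starts 14:45 at or after LAB8 ends 14:30 → clear.
LAB6: starts 15:15 at or after LAB8 ends 14:30 → clear.
LAB7: starts 18:45 at or after LAB8 ends 14:30 → clear.
LAB8 overlaps LAB3, LAB4.

No — it overlaps LAB3, LAB4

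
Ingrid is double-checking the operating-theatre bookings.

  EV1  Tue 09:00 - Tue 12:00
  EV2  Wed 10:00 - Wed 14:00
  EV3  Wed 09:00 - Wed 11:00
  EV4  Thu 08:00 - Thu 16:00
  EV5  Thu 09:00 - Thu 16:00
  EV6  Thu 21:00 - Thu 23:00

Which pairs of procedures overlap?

EV2 & EV3, EV4 & EV5

Sorted by start: EV1, EV3, EV2, EV4, EV5, EV6.
EV3 starts after EV1 ends; EV1 is clear from here.
EV2 starts before EV3 ends → EV3 and EV2 overlap.
EV4 starts after EV3 ends; EV3 is clear from here.
EV4 starts after EV2 ends; EV2 is clear from here.
EV5 starts before EV4 ends → EV4 and EV5 overlap.
EV6 starts after EV4 ends.
EV6 starts after EV5 ends.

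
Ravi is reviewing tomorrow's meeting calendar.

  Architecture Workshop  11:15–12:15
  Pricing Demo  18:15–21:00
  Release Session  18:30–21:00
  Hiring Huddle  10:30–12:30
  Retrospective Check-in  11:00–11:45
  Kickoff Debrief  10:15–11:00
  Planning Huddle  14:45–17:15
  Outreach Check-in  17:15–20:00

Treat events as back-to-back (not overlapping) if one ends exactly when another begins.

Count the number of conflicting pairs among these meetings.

7

Two intervals overlap when each starts before the other ends.
Sorted by start: Kickoff Debrief, Hiring Huddle, Retrospective Check-in, Architecture Workshop, Planning Huddle, Outreach Check-in, Pricing Demo, Release Session.
Hiring Huddle starts before Kickoff Debrief ends → Kickoff Debrief and Hiring Huddle overlap.
Retrospective Check-in starts exactly when Kickoff Debrief ends (back-to-back, no overlap), so nothing later overlaps Kickoff Debrief either.
Retrospective Check-in starts before Hiring Huddle ends → Hiring Huddle and Retrospective Check-in overlap.
Architecture Workshop starts before Hiring Huddle ends → Hiring Huddle and Architecture Workshop overlap.
Planning Huddle starts after Hiring Huddle ends, so nothing later overlaps Hiring Huddle either.
Architecture Workshop starts before Retrospective Check-in ends → Retrospective Check-in and Architecture Workshop overlap.
Planning Huddle starts after Retrospective Check-in ends, so nothing later overlaps Retrospective Check-in either.
Planning Huddle starts after Architecture Workshop ends, so nothing later overlaps Architecture Workshop either.
Outreach Check-in starts exactly when Planning Huddle ends (back-to-back, no overlap), so nothing later overlaps Planning Huddle either.
Pricing Demo starts before Outreach Check-in ends → Outreach Check-in and Pricing Demo overlap.
Release Session starts before Outreach Check-in ends → Outreach Check-in and Release Session overlap.
Release Session starts before Pricing Demo ends → Pricing Demo and Release Session overlap.
Overlapping pairs: Architecture Workshop & Hiring Huddle, Architecture Workshop & Retrospective Check-in, Hiring Huddle & Kickoff Debrief, Hiring Huddle & Retrospective Check-in, Outreach Check-in & Pricing Demo, Outreach Check-in & Release Session, Pricing Demo & Release Session — 7 in total.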